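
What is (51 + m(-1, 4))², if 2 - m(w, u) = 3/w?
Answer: 3136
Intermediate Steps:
m(w, u) = 2 - 3/w
(51 + m(-1, 4))² = (51 + (2 - 3/(-1)))² = (51 + (2 - 3*(-1)))² = (51 + (2 + 3))² = (51 + 5)² = 56² = 3136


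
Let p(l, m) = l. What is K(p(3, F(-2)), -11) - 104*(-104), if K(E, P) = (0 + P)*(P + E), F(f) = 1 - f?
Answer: 10904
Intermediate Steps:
K(E, P) = P*(E + P)
K(p(3, F(-2)), -11) - 104*(-104) = -11*(3 - 11) - 104*(-104) = -11*(-8) + 10816 = 88 + 10816 = 10904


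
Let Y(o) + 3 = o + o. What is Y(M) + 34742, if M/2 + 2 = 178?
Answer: 35443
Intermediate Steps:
M = 352 (M = -4 + 2*178 = -4 + 356 = 352)
Y(o) = -3 + 2*o (Y(o) = -3 + (o + o) = -3 + 2*o)
Y(M) + 34742 = (-3 + 2*352) + 34742 = (-3 + 704) + 34742 = 701 + 34742 = 35443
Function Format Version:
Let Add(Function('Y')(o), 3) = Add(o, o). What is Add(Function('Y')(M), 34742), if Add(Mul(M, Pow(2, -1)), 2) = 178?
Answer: 35443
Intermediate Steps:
M = 352 (M = Add(-4, Mul(2, 178)) = Add(-4, 356) = 352)
Function('Y')(o) = Add(-3, Mul(2, o)) (Function('Y')(o) = Add(-3, Add(o, o)) = Add(-3, Mul(2, o)))
Add(Function('Y')(M), 34742) = Add(Add(-3, Mul(2, 352)), 34742) = Add(Add(-3, 704), 34742) = Add(701, 34742) = 35443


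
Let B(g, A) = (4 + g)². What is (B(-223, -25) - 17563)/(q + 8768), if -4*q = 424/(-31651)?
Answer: 481063549/138758037 ≈ 3.4669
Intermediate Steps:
q = 106/31651 (q = -106/(-31651) = -106*(-1)/31651 = -¼*(-424/31651) = 106/31651 ≈ 0.0033490)
(B(-223, -25) - 17563)/(q + 8768) = ((4 - 223)² - 17563)/(106/31651 + 8768) = ((-219)² - 17563)/(277516074/31651) = (47961 - 17563)*(31651/277516074) = 30398*(31651/277516074) = 481063549/138758037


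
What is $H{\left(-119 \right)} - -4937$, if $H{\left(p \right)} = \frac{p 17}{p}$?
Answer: $4954$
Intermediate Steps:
$H{\left(p \right)} = 17$ ($H{\left(p \right)} = \frac{17 p}{p} = 17$)
$H{\left(-119 \right)} - -4937 = 17 - -4937 = 17 + 4937 = 4954$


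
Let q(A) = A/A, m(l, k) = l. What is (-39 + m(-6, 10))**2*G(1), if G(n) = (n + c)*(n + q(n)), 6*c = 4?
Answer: 6750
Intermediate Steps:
c = 2/3 (c = (1/6)*4 = 2/3 ≈ 0.66667)
q(A) = 1
G(n) = (1 + n)*(2/3 + n) (G(n) = (n + 2/3)*(n + 1) = (2/3 + n)*(1 + n) = (1 + n)*(2/3 + n))
(-39 + m(-6, 10))**2*G(1) = (-39 - 6)**2*(2/3 + 1**2 + (5/3)*1) = (-45)**2*(2/3 + 1 + 5/3) = 2025*(10/3) = 6750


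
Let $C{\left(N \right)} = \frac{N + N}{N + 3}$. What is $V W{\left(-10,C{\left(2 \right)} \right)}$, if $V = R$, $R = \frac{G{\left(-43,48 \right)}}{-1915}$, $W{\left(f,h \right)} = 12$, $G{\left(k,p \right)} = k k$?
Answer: $- \frac{22188}{1915} \approx -11.586$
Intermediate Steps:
$G{\left(k,p \right)} = k^{2}$
$C{\left(N \right)} = \frac{2 N}{3 + N}$
$R = - \frac{1849}{1915}$ ($R = \frac{\left(-43\right)^{2}}{-1915} = 1849 \left(- \frac{1}{1915}\right) = - \frac{1849}{1915} \approx -0.96554$)
$V = - \frac{1849}{1915} \approx -0.96554$
$V W{\left(-10,C{\left(2 \right)} \right)} = \left(- \frac{1849}{1915}\right) 12 = - \frac{22188}{1915}$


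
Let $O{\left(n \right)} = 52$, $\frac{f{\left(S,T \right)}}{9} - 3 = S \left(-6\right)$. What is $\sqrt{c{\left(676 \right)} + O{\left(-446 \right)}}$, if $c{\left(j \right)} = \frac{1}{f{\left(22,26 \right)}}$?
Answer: $\frac{\sqrt{7787859}}{387} \approx 7.211$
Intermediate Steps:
$f{\left(S,T \right)} = 27 - 54 S$ ($f{\left(S,T \right)} = 27 + 9 S \left(-6\right) = 27 + 9 \left(- 6 S\right) = 27 - 54 S$)
$c{\left(j \right)} = - \frac{1}{1161}$ ($c{\left(j \right)} = \frac{1}{27 - 1188} = \frac{1}{-1161} = - \frac{1}{1161}$)
$\sqrt{c{\left(676 \right)} + O{\left(-446 \right)}} = \sqrt{- \frac{1}{1161} + 52} = \sqrt{\frac{60371}{1161}} = \frac{\sqrt{7787859}}{387}$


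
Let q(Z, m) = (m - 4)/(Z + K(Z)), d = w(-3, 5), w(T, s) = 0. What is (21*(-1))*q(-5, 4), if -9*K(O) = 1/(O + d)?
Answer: 0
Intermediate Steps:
d = 0
K(O) = -1/(9*O) (K(O) = -1/(9*(O + 0)) = -1/(9*O))
q(Z, m) = (-4 + m)/(Z - 1/(9*Z)) (q(Z, m) = (m - 4)/(Z - 1/(9*Z)) = (-4 + m)/(Z - 1/(9*Z)))
(21*(-1))*q(-5, 4) = (21*(-1))*(9*(-5)*(-4 + 4)/(-1 + 9*(-5)²)) = -189*(-5)*0/(-1 + 9*25) = -189*(-5)*0/(-1 + 225) = -189*(-5)*0/224 = -21*0 = 0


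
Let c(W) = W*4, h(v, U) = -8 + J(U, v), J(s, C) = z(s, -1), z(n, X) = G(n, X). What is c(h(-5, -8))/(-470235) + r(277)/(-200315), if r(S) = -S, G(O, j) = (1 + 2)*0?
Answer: 5466607/3767804961 ≈ 0.0014509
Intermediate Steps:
G(O, j) = 0 (G(O, j) = 3*0 = 0)
z(n, X) = 0
J(s, C) = 0
h(v, U) = -8 (h(v, U) = -8 + 0 = -8)
c(W) = 4*W
c(h(-5, -8))/(-470235) + r(277)/(-200315) = (4*(-8))/(-470235) - 1*277/(-200315) = -32*(-1/470235) - 277*(-1/200315) = 32/470235 + 277/200315 = 5466607/3767804961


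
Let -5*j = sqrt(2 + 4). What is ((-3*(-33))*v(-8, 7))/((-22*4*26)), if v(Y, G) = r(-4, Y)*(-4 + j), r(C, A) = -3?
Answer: -27/52 - 27*sqrt(6)/1040 ≈ -0.58282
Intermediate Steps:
j = -sqrt(6)/5 (j = -sqrt(2 + 4)/5 = -sqrt(6)/5 ≈ -0.48990)
v(Y, G) = 12 + 3*sqrt(6)/5 (v(Y, G) = -3*(-4 - sqrt(6)/5) = 12 + 3*sqrt(6)/5)
((-3*(-33))*v(-8, 7))/((-22*4*26)) = ((-3*(-33))*(12 + 3*sqrt(6)/5))/((-22*4*26)) = (99*(12 + 3*sqrt(6)/5))/((-88*26)) = (1188 + 297*sqrt(6)/5)/(-2288) = (1188 + 297*sqrt(6)/5)*(-1/2288) = -27/52 - 27*sqrt(6)/1040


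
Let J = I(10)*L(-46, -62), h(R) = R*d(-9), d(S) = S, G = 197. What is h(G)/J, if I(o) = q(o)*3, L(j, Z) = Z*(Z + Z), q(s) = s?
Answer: -591/76880 ≈ -0.0076873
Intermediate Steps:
L(j, Z) = 2*Z² (L(j, Z) = Z*(2*Z) = 2*Z²)
I(o) = 3*o (I(o) = o*3 = 3*o)
h(R) = -9*R (h(R) = R*(-9) = -9*R)
J = 230640 (J = (3*10)*(2*(-62)²) = 30*(2*3844) = 30*7688 = 230640)
h(G)/J = -9*197/230640 = -1773*1/230640 = -591/76880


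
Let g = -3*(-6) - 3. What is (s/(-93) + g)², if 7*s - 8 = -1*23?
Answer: 10627600/47089 ≈ 225.69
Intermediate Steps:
s = -15/7 (s = 8/7 + (-1*23)/7 = 8/7 + (⅐)*(-23) = 8/7 - 23/7 = -15/7 ≈ -2.1429)
g = 15 (g = 18 - 3 = 15)
(s/(-93) + g)² = (-15/7/(-93) + 15)² = (-15/7*(-1/93) + 15)² = (5/217 + 15)² = (3260/217)² = 10627600/47089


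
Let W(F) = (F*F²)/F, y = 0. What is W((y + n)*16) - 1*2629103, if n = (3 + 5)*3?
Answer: -2481647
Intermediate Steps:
n = 24 (n = 8*3 = 24)
W(F) = F² (W(F) = F³/F = F²)
W((y + n)*16) - 1*2629103 = ((0 + 24)*16)² - 1*2629103 = (24*16)² - 2629103 = 384² - 2629103 = 147456 - 2629103 = -2481647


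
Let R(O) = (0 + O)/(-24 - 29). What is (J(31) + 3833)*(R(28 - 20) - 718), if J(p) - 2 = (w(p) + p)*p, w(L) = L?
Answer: -219122934/53 ≈ -4.1344e+6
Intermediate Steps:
R(O) = -O/53 (R(O) = O/(-53) = O*(-1/53) = -O/53)
J(p) = 2 + 2*p² (J(p) = 2 + (p + p)*p = 2 + (2*p)*p = 2 + 2*p²)
(J(31) + 3833)*(R(28 - 20) - 718) = ((2 + 2*31²) + 3833)*(-(28 - 20)/53 - 718) = ((2 + 2*961) + 3833)*(-1/53*8 - 718) = ((2 + 1922) + 3833)*(-8/53 - 718) = (1924 + 3833)*(-38062/53) = 5757*(-38062/53) = -219122934/53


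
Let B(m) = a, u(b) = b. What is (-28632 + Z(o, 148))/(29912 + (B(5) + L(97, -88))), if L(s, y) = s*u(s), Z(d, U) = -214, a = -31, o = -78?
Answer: -14423/19645 ≈ -0.73418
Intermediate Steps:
B(m) = -31
L(s, y) = s² (L(s, y) = s*s = s²)
(-28632 + Z(o, 148))/(29912 + (B(5) + L(97, -88))) = (-28632 - 214)/(29912 + (-31 + 97²)) = -28846/(29912 + (-31 + 9409)) = -28846/(29912 + 9378) = -28846/39290 = -28846*1/39290 = -14423/19645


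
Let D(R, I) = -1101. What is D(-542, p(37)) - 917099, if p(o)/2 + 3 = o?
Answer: -918200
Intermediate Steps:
p(o) = -6 + 2*o
D(-542, p(37)) - 917099 = -1101 - 917099 = -918200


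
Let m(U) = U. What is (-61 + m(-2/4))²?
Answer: 15129/4 ≈ 3782.3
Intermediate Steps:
(-61 + m(-2/4))² = (-61 - 2/4)² = (-61 - 2*¼)² = (-61 - ½)² = (-123/2)² = 15129/4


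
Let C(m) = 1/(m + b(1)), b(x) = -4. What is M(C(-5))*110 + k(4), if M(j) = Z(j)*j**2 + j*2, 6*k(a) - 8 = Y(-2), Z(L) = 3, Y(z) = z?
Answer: -523/27 ≈ -19.370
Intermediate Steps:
k(a) = 1 (k(a) = 4/3 + (1/6)*(-2) = 4/3 - 1/3 = 1)
C(m) = 1/(-4 + m) (C(m) = 1/(m - 4) = 1/(-4 + m))
M(j) = 2*j + 3*j**2 (M(j) = 3*j**2 + j*2 = 3*j**2 + 2*j = 2*j + 3*j**2)
M(C(-5))*110 + k(4) = ((2 + 3/(-4 - 5))/(-4 - 5))*110 + 1 = ((2 + 3/(-9))/(-9))*110 + 1 = -(2 + 3*(-1/9))/9*110 + 1 = -(2 - 1/3)/9*110 + 1 = -1/9*5/3*110 + 1 = -5/27*110 + 1 = -550/27 + 1 = -523/27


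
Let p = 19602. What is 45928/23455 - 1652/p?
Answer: 430766498/229882455 ≈ 1.8739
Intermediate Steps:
45928/23455 - 1652/p = 45928/23455 - 1652/19602 = 45928*(1/23455) - 1652*1/19602 = 45928/23455 - 826/9801 = 430766498/229882455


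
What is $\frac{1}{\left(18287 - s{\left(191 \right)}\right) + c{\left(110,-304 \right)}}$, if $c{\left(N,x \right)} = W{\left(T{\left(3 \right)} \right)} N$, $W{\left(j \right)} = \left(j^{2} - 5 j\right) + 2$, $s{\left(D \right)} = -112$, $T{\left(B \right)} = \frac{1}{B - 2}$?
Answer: $\frac{1}{18179} \approx 5.5009 \cdot 10^{-5}$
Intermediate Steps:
$T{\left(B \right)} = \frac{1}{-2 + B}$
$W{\left(j \right)} = 2 + j^{2} - 5 j$
$c{\left(N,x \right)} = - 2 N$ ($c{\left(N,x \right)} = \left(2 + \left(\frac{1}{-2 + 3}\right)^{2} - \frac{5}{-2 + 3}\right) N = \left(2 + \left(1^{-1}\right)^{2} - \frac{5}{1}\right) N = \left(2 + 1^{2} - 5\right) N = \left(2 + 1 - 5\right) N = - 2 N$)
$\frac{1}{\left(18287 - s{\left(191 \right)}\right) + c{\left(110,-304 \right)}} = \frac{1}{\left(18287 - -112\right) - 220} = \frac{1}{\left(18287 + 112\right) - 220} = \frac{1}{18399 - 220} = \frac{1}{18179}$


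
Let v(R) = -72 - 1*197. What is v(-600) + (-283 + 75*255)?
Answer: 18573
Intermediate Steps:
v(R) = -269 (v(R) = -72 - 197 = -269)
v(-600) + (-283 + 75*255) = -269 + (-283 + 75*255) = -269 + (-283 + 19125) = -269 + 18842 = 18573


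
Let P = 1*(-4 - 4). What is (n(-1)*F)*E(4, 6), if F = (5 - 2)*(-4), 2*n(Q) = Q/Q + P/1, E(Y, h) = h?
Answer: 252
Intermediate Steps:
P = -8 (P = 1*(-8) = -8)
n(Q) = -7/2 (n(Q) = (Q/Q - 8/1)/2 = (1 - 8*1)/2 = (1 - 8)/2 = (½)*(-7) = -7/2)
F = -12 (F = 3*(-4) = -12)
(n(-1)*F)*E(4, 6) = -7/2*(-12)*6 = 42*6 = 252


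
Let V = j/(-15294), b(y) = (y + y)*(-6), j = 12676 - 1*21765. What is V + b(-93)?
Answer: 17077193/15294 ≈ 1116.6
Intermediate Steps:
j = -9089 (j = 12676 - 21765 = -9089)
b(y) = -12*y (b(y) = (2*y)*(-6) = -12*y)
V = 9089/15294 (V = -9089/(-15294) = -9089*(-1/15294) = 9089/15294 ≈ 0.59429)
V + b(-93) = 9089/15294 - 12*(-93) = 9089/15294 + 1116 = 17077193/15294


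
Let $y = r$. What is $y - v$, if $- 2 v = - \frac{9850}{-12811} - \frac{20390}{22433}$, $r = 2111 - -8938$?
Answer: $\frac{3175342736367}{287389163} \approx 11049.0$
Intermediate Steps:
$r = 11049$ ($r = 2111 + 8938 = 11049$)
$v = \frac{20125620}{287389163}$ ($v = - \frac{- \frac{9850}{-12811} - \frac{20390}{22433}}{2} = - \frac{\left(-9850\right) \left(- \frac{1}{12811}\right) - \frac{20390}{22433}}{2} = - \frac{\frac{9850}{12811} - \frac{20390}{22433}}{2} = \left(- \frac{1}{2}\right) \left(- \frac{40251240}{287389163}\right) = \frac{20125620}{287389163} \approx 0.070029$)
$y = 11049$
$y - v = 11049 - \frac{20125620}{287389163} = \frac{3175342736367}{287389163}$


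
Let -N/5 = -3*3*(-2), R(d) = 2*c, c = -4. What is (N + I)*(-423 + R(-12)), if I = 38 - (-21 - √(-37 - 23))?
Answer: 13361 - 862*I*√15 ≈ 13361.0 - 3338.5*I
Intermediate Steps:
R(d) = -8 (R(d) = 2*(-4) = -8)
N = -90 (N = -5*(-3*3)*(-2) = -(-45)*(-2) = -5*18 = -90)
I = 59 + 2*I*√15 (I = 38 - (-21 - √(-60)) = 38 - (-21 - 2*I*√15) = 38 + (21 + 2*I*√15) = 59 + 2*I*√15 ≈ 59.0 + 7.746*I)
(N + I)*(-423 + R(-12)) = (-90 + (59 + 2*I*√15))*(-423 - 8) = (-31 + 2*I*√15)*(-431) = 13361 - 862*I*√15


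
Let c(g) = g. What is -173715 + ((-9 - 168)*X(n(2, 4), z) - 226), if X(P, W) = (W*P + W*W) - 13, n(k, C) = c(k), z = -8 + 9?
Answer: -172171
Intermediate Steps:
z = 1
n(k, C) = k
X(P, W) = -13 + W² + P*W (X(P, W) = (P*W + W²) - 13 = (W² + P*W) - 13 = -13 + W² + P*W)
-173715 + ((-9 - 168)*X(n(2, 4), z) - 226) = -173715 + ((-9 - 168)*(-13 + 1² + 2*1) - 226) = -173715 + (-177*(-13 + 1 + 2) - 226) = -173715 + (-177*(-10) - 226) = -173715 + (1770 - 226) = -173715 + 1544 = -172171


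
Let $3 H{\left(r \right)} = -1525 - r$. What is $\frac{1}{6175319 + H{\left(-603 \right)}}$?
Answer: $\frac{3}{18525035} \approx 1.6194 \cdot 10^{-7}$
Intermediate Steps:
$H{\left(r \right)} = - \frac{1525}{3} - \frac{r}{3}$ ($H{\left(r \right)} = \frac{-1525 - r}{3} = - \frac{1525}{3} - \frac{r}{3}$)
$\frac{1}{6175319 + H{\left(-603 \right)}} = \frac{1}{6175319 - \frac{922}{3}} = \frac{1}{\frac{18525035}{3}} = \frac{3}{18525035}$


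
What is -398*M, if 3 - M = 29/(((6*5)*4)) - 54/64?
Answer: -344071/240 ≈ -1433.6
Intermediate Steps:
M = 1729/480 (M = 3 - (29/(((6*5)*4)) - 54/64) = 3 - (29/((30*4)) - 54*1/64) = 3 - (29/120 - 27/32) = 3 - 1*(-289/480) = 3 + 289/480 = 1729/480 ≈ 3.6021)
-398*M = -398*1729/480 = -344071/240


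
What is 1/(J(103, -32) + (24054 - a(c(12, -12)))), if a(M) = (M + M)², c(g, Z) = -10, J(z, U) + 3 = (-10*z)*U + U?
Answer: 1/56579 ≈ 1.7674e-5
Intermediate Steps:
J(z, U) = -3 + U - 10*U*z (J(z, U) = -3 + ((-10*z)*U + U) = -3 + (-10*U*z + U) = -3 + (U - 10*U*z) = -3 + U - 10*U*z)
a(M) = 4*M² (a(M) = (2*M)² = 4*M²)
1/(J(103, -32) + (24054 - a(c(12, -12)))) = 1/((-3 - 32 - 10*(-32)*103) + (24054 - 4*(-10)²)) = 1/((-3 - 32 + 32960) + (24054 - 4*100)) = 1/(32925 + (24054 - 1*400)) = 1/(32925 + (24054 - 400)) = 1/(32925 + 23654) = 1/56579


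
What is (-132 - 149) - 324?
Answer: -605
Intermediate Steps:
(-132 - 149) - 324 = -281 - 324 = -605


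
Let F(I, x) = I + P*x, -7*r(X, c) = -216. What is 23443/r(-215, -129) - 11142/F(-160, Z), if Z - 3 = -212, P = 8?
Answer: 37879963/49464 ≈ 765.81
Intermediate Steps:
Z = -209 (Z = 3 - 212 = -209)
r(X, c) = 216/7 (r(X, c) = -⅐*(-216) = 216/7)
F(I, x) = I + 8*x
23443/r(-215, -129) - 11142/F(-160, Z) = 23443/(216/7) - 11142/(-160 + 8*(-209)) = 23443*(7/216) - 11142/(-160 - 1672) = 164101/216 - 11142/(-1832) = 164101/216 - 11142*(-1/1832) = 164101/216 + 5571/916 = 37879963/49464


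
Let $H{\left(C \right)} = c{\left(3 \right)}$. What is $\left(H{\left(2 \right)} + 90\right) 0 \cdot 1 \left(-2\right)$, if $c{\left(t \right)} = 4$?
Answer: $0$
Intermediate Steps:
$H{\left(C \right)} = 4$
$\left(H{\left(2 \right)} + 90\right) 0 \cdot 1 \left(-2\right) = \left(4 + 90\right) 0 \cdot 1 \left(-2\right) = 94 \cdot 0 \left(-2\right) = 94 \cdot 0 = 0$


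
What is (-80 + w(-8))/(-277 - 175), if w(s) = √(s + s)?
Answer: 20/113 - I/113 ≈ 0.17699 - 0.0088496*I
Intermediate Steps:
w(s) = √2*√s (w(s) = √(2*s) = √2*√s)
(-80 + w(-8))/(-277 - 175) = (-80 + √2*√(-8))/(-277 - 175) = (-80 + √2*(2*I*√2))/(-452) = (-80 + 4*I)*(-1/452) = 20/113 - I/113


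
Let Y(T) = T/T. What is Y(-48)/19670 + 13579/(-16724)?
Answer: -3609219/4445420 ≈ -0.81190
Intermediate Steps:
Y(T) = 1
Y(-48)/19670 + 13579/(-16724) = 1/19670 + 13579/(-16724) = 1*(1/19670) + 13579*(-1/16724) = 1/19670 - 367/452 = -3609219/4445420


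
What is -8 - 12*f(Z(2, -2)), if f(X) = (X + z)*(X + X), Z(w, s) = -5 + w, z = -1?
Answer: -296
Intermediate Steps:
f(X) = 2*X*(-1 + X) (f(X) = (X - 1)*(X + X) = (-1 + X)*(2*X) = 2*X*(-1 + X))
-8 - 12*f(Z(2, -2)) = -8 - 24*(-5 + 2)*(-1 + (-5 + 2)) = -8 - 24*(-3)*(-1 - 3) = -8 - 24*(-3)*(-4) = -8 - 12*24 = -8 - 288 = -296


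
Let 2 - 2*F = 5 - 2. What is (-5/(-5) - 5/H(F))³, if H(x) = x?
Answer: 1331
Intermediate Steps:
F = -½ (F = 1 - (5 - 2)/2 = 1 - ½*3 = 1 - 3/2 = -½ ≈ -0.50000)
(-5/(-5) - 5/H(F))³ = (-5/(-5) - 5/(-½))³ = (-5*(-⅕) - 5*(-2))³ = (1 + 10)³ = 11³ = 1331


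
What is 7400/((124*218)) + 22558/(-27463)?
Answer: -50820207/92797477 ≈ -0.54765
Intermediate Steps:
7400/((124*218)) + 22558/(-27463) = 7400/27032 + 22558*(-1/27463) = 7400*(1/27032) - 22558/27463 = 925/3379 - 22558/27463 = -50820207/92797477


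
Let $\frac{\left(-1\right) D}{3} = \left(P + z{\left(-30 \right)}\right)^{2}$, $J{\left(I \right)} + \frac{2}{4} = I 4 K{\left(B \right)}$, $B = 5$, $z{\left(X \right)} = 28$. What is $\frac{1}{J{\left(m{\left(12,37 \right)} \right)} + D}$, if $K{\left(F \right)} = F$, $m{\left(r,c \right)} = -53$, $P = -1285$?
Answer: $- \frac{2}{9482415} \approx -2.1092 \cdot 10^{-7}$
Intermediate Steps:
$J{\left(I \right)} = - \frac{1}{2} + 20 I$ ($J{\left(I \right)} = - \frac{1}{2} + I 4 \cdot 5 = - \frac{1}{2} + 4 I 5 = - \frac{1}{2} + 20 I$)
$D = -4740147$ ($D = - 3 \left(-1285 + 28\right)^{2} = - 3 \left(-1257\right)^{2} = \left(-3\right) 1580049 = -4740147$)
$\frac{1}{J{\left(m{\left(12,37 \right)} \right)} + D} = \frac{1}{\left(- \frac{1}{2} + 20 \left(-53\right)\right) - 4740147} = \frac{1}{\left(- \frac{1}{2} - 1060\right) - 4740147} = \frac{1}{- \frac{2121}{2} - 4740147} = \frac{1}{- \frac{9482415}{2}} = - \frac{2}{9482415}$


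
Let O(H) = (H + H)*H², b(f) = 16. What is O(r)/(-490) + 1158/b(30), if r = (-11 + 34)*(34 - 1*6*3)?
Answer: -398546401/1960 ≈ -2.0334e+5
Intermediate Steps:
r = 368 (r = 23*(34 - 6*3) = 23*(34 - 18) = 23*16 = 368)
O(H) = 2*H³ (O(H) = (2*H)*H² = 2*H³)
O(r)/(-490) + 1158/b(30) = (2*368³)/(-490) + 1158/16 = (2*49836032)*(-1/490) + 1158*(1/16) = 99672064*(-1/490) + 579/8 = -49836032/245 + 579/8 = -398546401/1960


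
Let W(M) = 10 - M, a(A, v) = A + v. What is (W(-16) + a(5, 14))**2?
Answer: 2025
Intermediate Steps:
(W(-16) + a(5, 14))**2 = ((10 - 1*(-16)) + (5 + 14))**2 = ((10 + 16) + 19)**2 = (26 + 19)**2 = 45**2 = 2025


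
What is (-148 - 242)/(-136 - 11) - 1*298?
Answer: -14472/49 ≈ -295.35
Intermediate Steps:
(-148 - 242)/(-136 - 11) - 1*298 = -390/(-147) - 298 = -390*(-1/147) - 298 = 130/49 - 298 = -14472/49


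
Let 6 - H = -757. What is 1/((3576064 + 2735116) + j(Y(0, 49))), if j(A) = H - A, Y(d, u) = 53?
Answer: 1/6311890 ≈ 1.5843e-7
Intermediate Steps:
H = 763 (H = 6 - 1*(-757) = 6 + 757 = 763)
j(A) = 763 - A
1/((3576064 + 2735116) + j(Y(0, 49))) = 1/((3576064 + 2735116) + (763 - 1*53)) = 1/(6311180 + (763 - 53)) = 1/(6311180 + 710) = 1/6311890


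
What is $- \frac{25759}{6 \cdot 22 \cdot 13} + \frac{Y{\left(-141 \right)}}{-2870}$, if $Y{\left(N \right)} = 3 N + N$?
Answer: $- \frac{36480253}{2462460} \approx -14.815$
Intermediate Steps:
$Y{\left(N \right)} = 4 N$
$- \frac{25759}{6 \cdot 22 \cdot 13} + \frac{Y{\left(-141 \right)}}{-2870} = - \frac{25759}{6 \cdot 22 \cdot 13} + \frac{4 \left(-141\right)}{-2870} = - \frac{25759}{132 \cdot 13} - - \frac{282}{1435} = - \frac{25759}{1716} + \frac{282}{1435} = - \frac{36480253}{2462460}$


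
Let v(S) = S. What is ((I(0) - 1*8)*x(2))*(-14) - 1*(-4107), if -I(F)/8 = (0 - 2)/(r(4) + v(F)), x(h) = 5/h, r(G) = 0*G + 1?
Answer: 3827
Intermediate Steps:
r(G) = 1 (r(G) = 0 + 1 = 1)
I(F) = 16/(1 + F) (I(F) = -8*(0 - 2)/(1 + F) = -(-16)/(1 + F) = 16/(1 + F))
((I(0) - 1*8)*x(2))*(-14) - 1*(-4107) = ((16/(1 + 0) - 1*8)*(5/2))*(-14) - 1*(-4107) = ((16/1 - 8)*(5*(1/2)))*(-14) + 4107 = ((16*1 - 8)*(5/2))*(-14) + 4107 = ((16 - 8)*(5/2))*(-14) + 4107 = (8*(5/2))*(-14) + 4107 = 20*(-14) + 4107 = -280 + 4107 = 3827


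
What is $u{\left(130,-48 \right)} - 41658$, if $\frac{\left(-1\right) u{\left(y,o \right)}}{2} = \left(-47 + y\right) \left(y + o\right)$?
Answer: $-55270$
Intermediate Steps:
$u{\left(y,o \right)} = - 2 \left(-47 + y\right) \left(o + y\right)$ ($u{\left(y,o \right)} = - 2 \left(-47 + y\right) \left(y + o\right) = - 2 \left(-47 + y\right) \left(o + y\right)$)
$u{\left(130,-48 \right)} - 41658 = \left(- 2 \cdot 130^{2} + 94 \left(-48\right) + 94 \cdot 130 - \left(-96\right) 130\right) - 41658 = \left(\left(-2\right) 16900 - 4512 + 12220 + 12480\right) - 41658 = \left(-33800 - 4512 + 12220 + 12480\right) - 41658 = -13612 - 41658 = -55270$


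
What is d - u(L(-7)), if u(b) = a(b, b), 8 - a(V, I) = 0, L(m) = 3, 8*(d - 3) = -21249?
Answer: -21289/8 ≈ -2661.1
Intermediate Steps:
d = -21225/8 (d = 3 + (⅛)*(-21249) = 3 - 21249/8 = -21225/8 ≈ -2653.1)
a(V, I) = 8 (a(V, I) = 8 - 1*0 = 8 + 0 = 8)
u(b) = 8
d - u(L(-7)) = -21225/8 - 1*8 = -21225/8 - 8 = -21289/8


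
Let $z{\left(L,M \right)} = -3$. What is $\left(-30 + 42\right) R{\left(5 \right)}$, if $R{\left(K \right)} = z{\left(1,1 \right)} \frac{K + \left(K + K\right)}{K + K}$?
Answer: $-54$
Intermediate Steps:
$R{\left(K \right)} = - \frac{9}{2}$ ($R{\left(K \right)} = - 3 \frac{K + \left(K + K\right)}{K + K} = - 3 \frac{K + 2 K}{2 K} = - 3 \cdot 3 K \frac{1}{2 K} = \left(-3\right) \frac{3}{2} = - \frac{9}{2}$)
$\left(-30 + 42\right) R{\left(5 \right)} = \left(-30 + 42\right) \left(- \frac{9}{2}\right) = 12 \left(- \frac{9}{2}\right) = -54$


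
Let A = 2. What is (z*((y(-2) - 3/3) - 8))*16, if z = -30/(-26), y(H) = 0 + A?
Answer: -1680/13 ≈ -129.23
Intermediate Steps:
y(H) = 2 (y(H) = 0 + 2 = 2)
z = 15/13 (z = -30*(-1/26) = 15/13 ≈ 1.1538)
(z*((y(-2) - 3/3) - 8))*16 = (15*((2 - 3/3) - 8)/13)*16 = (15*((2 + (⅓)*(-3)) - 8)/13)*16 = (15*((2 - 1) - 8)/13)*16 = (15*(1 - 8)/13)*16 = ((15/13)*(-7))*16 = -105/13*16 = -1680/13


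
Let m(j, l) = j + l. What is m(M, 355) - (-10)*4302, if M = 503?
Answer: 43878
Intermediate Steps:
m(M, 355) - (-10)*4302 = (503 + 355) - (-10)*4302 = 858 - 1*(-43020) = 858 + 43020 = 43878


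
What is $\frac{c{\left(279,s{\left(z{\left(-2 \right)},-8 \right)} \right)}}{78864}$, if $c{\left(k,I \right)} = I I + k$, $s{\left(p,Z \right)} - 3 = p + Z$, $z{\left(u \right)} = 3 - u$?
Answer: $\frac{3}{848} \approx 0.0035377$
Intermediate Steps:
$s{\left(p,Z \right)} = 3 + Z + p$ ($s{\left(p,Z \right)} = 3 + \left(p + Z\right) = 3 + \left(Z + p\right) = 3 + Z + p$)
$c{\left(k,I \right)} = k + I^{2}$ ($c{\left(k,I \right)} = I^{2} + k = k + I^{2}$)
$\frac{c{\left(279,s{\left(z{\left(-2 \right)},-8 \right)} \right)}}{78864} = \frac{279 + \left(3 - 8 + \left(3 - -2\right)\right)^{2}}{78864} = \left(279 + \left(3 - 8 + \left(3 + 2\right)\right)^{2}\right) \frac{1}{78864} = \left(279 + \left(3 - 8 + 5\right)^{2}\right) \frac{1}{78864} = \left(279 + 0^{2}\right) \frac{1}{78864} = \left(279 + 0\right) \frac{1}{78864} = 279 \cdot \frac{1}{78864} = \frac{3}{848}$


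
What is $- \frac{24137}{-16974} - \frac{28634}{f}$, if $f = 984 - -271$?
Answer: $- \frac{455741581}{21302370} \approx -21.394$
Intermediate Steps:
$f = 1255$ ($f = 984 + 271 = 1255$)
$- \frac{24137}{-16974} - \frac{28634}{f} = - \frac{24137}{-16974} - \frac{28634}{1255} = \left(-24137\right) \left(- \frac{1}{16974}\right) - \frac{28634}{1255} = \frac{24137}{16974} - \frac{28634}{1255} = - \frac{455741581}{21302370}$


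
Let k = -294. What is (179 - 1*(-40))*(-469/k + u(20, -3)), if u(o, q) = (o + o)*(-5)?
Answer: -608309/14 ≈ -43451.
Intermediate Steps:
u(o, q) = -10*o (u(o, q) = (2*o)*(-5) = -10*o)
(179 - 1*(-40))*(-469/k + u(20, -3)) = (179 - 1*(-40))*(-469/(-294) - 10*20) = (179 + 40)*(-469*(-1/294) - 200) = 219*(67/42 - 200) = 219*(-8333/42) = -608309/14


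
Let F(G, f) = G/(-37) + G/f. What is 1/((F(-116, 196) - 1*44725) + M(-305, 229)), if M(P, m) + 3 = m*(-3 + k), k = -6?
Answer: -1813/84823846 ≈ -2.1374e-5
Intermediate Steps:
F(G, f) = -G/37 + G/f (F(G, f) = G*(-1/37) + G/f = -G/37 + G/f)
M(P, m) = -3 - 9*m (M(P, m) = -3 + m*(-3 - 6) = -3 + m*(-9) = -3 - 9*m)
1/((F(-116, 196) - 1*44725) + M(-305, 229)) = 1/(((-1/37*(-116) - 116/196) - 1*44725) + (-3 - 9*229)) = 1/(((116/37 - 116*1/196) - 44725) + (-3 - 2061)) = 1/(((116/37 - 29/49) - 44725) - 2064) = 1/((4611/1813 - 44725) - 2064) = 1/(-81081814/1813 - 2064) = 1/(-84823846/1813) = -1813/84823846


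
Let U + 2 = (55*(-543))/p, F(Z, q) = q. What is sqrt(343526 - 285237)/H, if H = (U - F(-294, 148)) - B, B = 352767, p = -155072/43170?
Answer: -77536*sqrt(58289)/26719136487 ≈ -0.00070061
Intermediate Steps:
p = -77536/21585 (p = -155072*1/43170 = -77536/21585 ≈ -3.5921)
U = 644480953/77536 (U = -2 + (55*(-543))/(-77536/21585) = -2 - 29865*(-21585/77536) = -2 + 644636025/77536 = 644480953/77536 ≈ 8312.0)
H = -26719136487/77536 (H = (644480953/77536 - 1*148) - 1*352767 = (644480953/77536 - 148) - 352767 = 633005625/77536 - 352767 = -26719136487/77536 ≈ -3.4460e+5)
sqrt(343526 - 285237)/H = sqrt(343526 - 285237)/(-26719136487/77536) = sqrt(58289)*(-77536/26719136487) = -77536*sqrt(58289)/26719136487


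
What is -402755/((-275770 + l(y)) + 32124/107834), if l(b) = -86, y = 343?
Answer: 4343068267/2974662378 ≈ 1.4600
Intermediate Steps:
-402755/((-275770 + l(y)) + 32124/107834) = -402755/((-275770 - 86) + 32124/107834) = -402755/(-275856 + 32124*(1/107834)) = -402755/(-275856 + 16062/53917) = -402755/(-14873311890/53917) = -402755*(-53917/14873311890) = 4343068267/2974662378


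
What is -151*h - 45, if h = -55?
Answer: 8260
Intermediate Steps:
-151*h - 45 = -151*(-55) - 45 = 8305 - 45 = 8260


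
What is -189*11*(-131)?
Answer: 272349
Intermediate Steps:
-189*11*(-131) = -2079*(-131) = 272349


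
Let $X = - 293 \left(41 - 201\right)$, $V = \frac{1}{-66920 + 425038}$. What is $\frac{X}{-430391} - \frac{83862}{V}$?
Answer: $- \frac{12925714142187836}{430391} \approx -3.0032 \cdot 10^{10}$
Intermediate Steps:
$V = \frac{1}{358118} \approx 2.7924 \cdot 10^{-6}$
$X = 46880$ ($X = \left(-293\right) \left(-160\right) = 46880$)
$\frac{X}{-430391} - \frac{83862}{V} = \frac{46880}{-430391} - 83862 \frac{1}{\frac{1}{358118}} = 46880 \left(- \frac{1}{430391}\right) - 30032491716 = - \frac{46880}{430391} - 30032491716 = - \frac{12925714142187836}{430391}$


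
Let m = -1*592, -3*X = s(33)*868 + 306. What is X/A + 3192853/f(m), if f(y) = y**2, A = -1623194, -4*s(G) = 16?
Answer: 7773374964211/853306593024 ≈ 9.1097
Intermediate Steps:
s(G) = -4 (s(G) = -1/4*16 = -4)
X = 3166/3 (X = -(-4*868 + 306)/3 = -(-3472 + 306)/3 = -1/3*(-3166) = 3166/3 ≈ 1055.3)
m = -592
X/A + 3192853/f(m) = (3166/3)/(-1623194) + 3192853/((-592)**2) = (3166/3)*(-1/1623194) + 3192853/350464 = -1583/2434791 + 3192853*(1/350464) = -1583/2434791 + 3192853/350464 = 7773374964211/853306593024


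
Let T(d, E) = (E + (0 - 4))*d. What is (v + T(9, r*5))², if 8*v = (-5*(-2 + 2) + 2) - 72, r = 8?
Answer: 1590121/16 ≈ 99383.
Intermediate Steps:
T(d, E) = d*(-4 + E) (T(d, E) = (E - 4)*d = (-4 + E)*d = d*(-4 + E))
v = -35/4 (v = ((-5*(-2 + 2) + 2) - 72)/8 = ((-5*0 + 2) - 72)/8 = ((0 + 2) - 72)/8 = (2 - 72)/8 = (⅛)*(-70) = -35/4 ≈ -8.7500)
(v + T(9, r*5))² = (-35/4 + 9*(-4 + 8*5))² = (-35/4 + 9*(-4 + 40))² = (-35/4 + 9*36)² = (-35/4 + 324)² = (1261/4)² = 1590121/16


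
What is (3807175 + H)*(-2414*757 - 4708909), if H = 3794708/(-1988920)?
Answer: -12373495025568835911/497230 ≈ -2.4885e+13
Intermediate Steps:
H = -948677/497230 (H = 3794708*(-1/1988920) = -948677/497230 ≈ -1.9079)
(3807175 + H)*(-2414*757 - 4708909) = (3807175 - 948677/497230)*(-2414*757 - 4708909) = 1893040676573*(-1827398 - 4708909)/497230 = (1893040676573/497230)*(-6536307) = -12373495025568835911/497230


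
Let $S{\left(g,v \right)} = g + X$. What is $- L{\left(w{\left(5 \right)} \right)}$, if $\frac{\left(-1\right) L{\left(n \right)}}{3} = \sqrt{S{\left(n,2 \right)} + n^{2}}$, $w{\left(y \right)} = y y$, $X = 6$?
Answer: $12 \sqrt{41} \approx 76.838$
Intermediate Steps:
$S{\left(g,v \right)} = 6 + g$ ($S{\left(g,v \right)} = g + 6 = 6 + g$)
$w{\left(y \right)} = y^{2}$
$L{\left(n \right)} = - 3 \sqrt{6 + n + n^{2}}$ ($L{\left(n \right)} = - 3 \sqrt{\left(6 + n\right) + n^{2}} = - 3 \sqrt{6 + n + n^{2}}$)
$- L{\left(w{\left(5 \right)} \right)} = - \left(-3\right) \sqrt{6 + 5^{2} + \left(5^{2}\right)^{2}} = - \left(-3\right) \sqrt{6 + 25 + 25^{2}} = - \left(-3\right) \sqrt{6 + 25 + 625} = - \left(-3\right) \sqrt{656} = - \left(-3\right) 4 \sqrt{41} = - \left(-12\right) \sqrt{41} = 12 \sqrt{41}$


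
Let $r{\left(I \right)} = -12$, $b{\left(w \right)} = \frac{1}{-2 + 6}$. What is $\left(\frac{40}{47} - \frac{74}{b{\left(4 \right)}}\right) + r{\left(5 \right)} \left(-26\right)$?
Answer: $\frac{792}{47} \approx 16.851$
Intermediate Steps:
$b{\left(w \right)} = \frac{1}{4}$
$\left(\frac{40}{47} - \frac{74}{b{\left(4 \right)}}\right) + r{\left(5 \right)} \left(-26\right) = \left(\frac{40}{47} - 74 \frac{1}{\frac{1}{4}}\right) - -312 = \left(40 \cdot \frac{1}{47} - 296\right) + 312 = \left(\frac{40}{47} - 296\right) + 312 = - \frac{13872}{47} + 312 = \frac{792}{47}$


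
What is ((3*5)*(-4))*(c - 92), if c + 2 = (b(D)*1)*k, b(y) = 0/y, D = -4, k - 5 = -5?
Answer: 5640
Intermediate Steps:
k = 0 (k = 5 - 5 = 0)
b(y) = 0
c = -2 (c = -2 + (0*1)*0 = -2 + 0*0 = -2 + 0 = -2)
((3*5)*(-4))*(c - 92) = ((3*5)*(-4))*(-2 - 92) = (15*(-4))*(-94) = -60*(-94) = 5640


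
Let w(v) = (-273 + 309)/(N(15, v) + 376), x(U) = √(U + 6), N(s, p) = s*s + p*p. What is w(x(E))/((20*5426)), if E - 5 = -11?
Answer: 9/16305130 ≈ 5.5197e-7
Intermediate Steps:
E = -6 (E = 5 - 11 = -6)
N(s, p) = p² + s² (N(s, p) = s² + p² = p² + s²)
x(U) = √(6 + U)
w(v) = 36/(601 + v²) (w(v) = (-273 + 309)/((v² + 15²) + 376) = 36/((v² + 225) + 376) = 36/((225 + v²) + 376) = 36/(601 + v²))
w(x(E))/((20*5426)) = (36/(601 + (√(6 - 6))²))/((20*5426)) = (36/(601 + (√0)²))/108520 = (36/(601 + 0²))*(1/108520) = (36/(601 + 0))*(1/108520) = (36/601)*(1/108520) = 9/16305130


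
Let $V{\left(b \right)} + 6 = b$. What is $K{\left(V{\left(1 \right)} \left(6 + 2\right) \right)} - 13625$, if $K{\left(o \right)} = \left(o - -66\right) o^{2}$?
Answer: $27975$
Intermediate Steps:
$V{\left(b \right)} = -6 + b$
$K{\left(o \right)} = o^{2} \left(66 + o\right)$ ($K{\left(o \right)} = \left(o + 66\right) o^{2} = \left(66 + o\right) o^{2} = o^{2} \left(66 + o\right)$)
$K{\left(V{\left(1 \right)} \left(6 + 2\right) \right)} - 13625 = \left(\left(-6 + 1\right) \left(6 + 2\right)\right)^{2} \left(66 + \left(-6 + 1\right) \left(6 + 2\right)\right) - 13625 = \left(\left(-5\right) 8\right)^{2} \left(66 - 40\right) - 13625 = \left(-40\right)^{2} \left(66 - 40\right) - 13625 = 1600 \cdot 26 - 13625 = 41600 - 13625 = 27975$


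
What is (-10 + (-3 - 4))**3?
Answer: -4913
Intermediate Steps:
(-10 + (-3 - 4))**3 = (-10 - 7)**3 = (-17)**3 = -4913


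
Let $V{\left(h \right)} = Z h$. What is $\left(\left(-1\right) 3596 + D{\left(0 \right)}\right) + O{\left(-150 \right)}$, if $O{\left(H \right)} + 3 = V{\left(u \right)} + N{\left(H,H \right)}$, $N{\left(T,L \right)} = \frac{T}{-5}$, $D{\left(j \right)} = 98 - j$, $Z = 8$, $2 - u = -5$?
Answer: $-3415$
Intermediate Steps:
$u = 7$ ($u = 2 - -5 = 2 + 5 = 7$)
$V{\left(h \right)} = 8 h$
$N{\left(T,L \right)} = - \frac{T}{5}$ ($N{\left(T,L \right)} = T \left(- \frac{1}{5}\right) = - \frac{T}{5}$)
$O{\left(H \right)} = 53 - \frac{H}{5}$ ($O{\left(H \right)} = -3 - \left(-56 + \frac{H}{5}\right) = 53 - \frac{H}{5}$)
$\left(\left(-1\right) 3596 + D{\left(0 \right)}\right) + O{\left(-150 \right)} = \left(\left(-1\right) 3596 + \left(98 - 0\right)\right) + \left(53 - -30\right) = \left(-3596 + \left(98 + 0\right)\right) + \left(53 + 30\right) = \left(-3596 + 98\right) + 83 = -3498 + 83 = -3415$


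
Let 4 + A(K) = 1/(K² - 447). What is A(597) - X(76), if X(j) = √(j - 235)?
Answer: -1423847/355962 - I*√159 ≈ -4.0 - 12.61*I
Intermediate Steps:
X(j) = √(-235 + j)
A(K) = -4 + 1/(-447 + K²) (A(K) = -4 + 1/(K² - 447) = -4 + 1/(-447 + K²))
A(597) - X(76) = (1789 - 4*597²)/(-447 + 597²) - √(-235 + 76) = (1789 - 4*356409)/(-447 + 356409) - √(-159) = (1789 - 1425636)/355962 - I*√159 = (1/355962)*(-1423847) - I*√159 = -1423847/355962 - I*√159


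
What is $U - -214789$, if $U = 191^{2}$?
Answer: $251270$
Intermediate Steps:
$U = 36481$
$U - -214789 = 36481 - -214789 = 36481 + 214789 = 251270$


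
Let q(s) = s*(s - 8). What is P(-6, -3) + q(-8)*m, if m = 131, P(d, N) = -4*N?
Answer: 16780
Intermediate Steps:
q(s) = s*(-8 + s)
P(-6, -3) + q(-8)*m = -4*(-3) - 8*(-8 - 8)*131 = 12 - 8*(-16)*131 = 12 + 128*131 = 12 + 16768 = 16780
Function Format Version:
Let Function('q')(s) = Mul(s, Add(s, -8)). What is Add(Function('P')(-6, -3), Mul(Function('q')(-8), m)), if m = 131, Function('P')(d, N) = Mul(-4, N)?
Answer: 16780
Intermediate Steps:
Function('q')(s) = Mul(s, Add(-8, s))
Add(Function('P')(-6, -3), Mul(Function('q')(-8), m)) = Add(Mul(-4, -3), Mul(Mul(-8, Add(-8, -8)), 131)) = Add(12, Mul(Mul(-8, -16), 131)) = Add(12, Mul(128, 131)) = Add(12, 16768) = 16780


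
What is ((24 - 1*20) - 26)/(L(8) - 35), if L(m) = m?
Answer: 22/27 ≈ 0.81481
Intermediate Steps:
((24 - 1*20) - 26)/(L(8) - 35) = ((24 - 1*20) - 26)/(8 - 35) = ((24 - 20) - 26)/(-27) = -(4 - 26)/27 = -1/27*(-22) = 22/27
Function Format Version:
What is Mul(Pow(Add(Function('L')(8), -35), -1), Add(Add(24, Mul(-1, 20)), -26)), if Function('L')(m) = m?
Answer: Rational(22, 27) ≈ 0.81481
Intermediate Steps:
Mul(Pow(Add(Function('L')(8), -35), -1), Add(Add(24, Mul(-1, 20)), -26)) = Mul(Pow(Add(8, -35), -1), Add(Add(24, Mul(-1, 20)), -26)) = Mul(Pow(-27, -1), Add(Add(24, -20), -26)) = Mul(Rational(-1, 27), Add(4, -26)) = Mul(Rational(-1, 27), -22) = Rational(22, 27)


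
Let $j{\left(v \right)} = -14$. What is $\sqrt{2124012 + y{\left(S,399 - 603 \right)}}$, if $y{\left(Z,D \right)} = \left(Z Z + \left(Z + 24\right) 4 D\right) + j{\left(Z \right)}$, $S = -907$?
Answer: $5 \sqrt{146687} \approx 1915.0$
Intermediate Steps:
$y{\left(Z,D \right)} = -14 + Z^{2} + D \left(96 + 4 Z\right)$ ($y{\left(Z,D \right)} = \left(Z Z + \left(Z + 24\right) 4 D\right) - 14 = \left(Z^{2} + \left(24 + Z\right) 4 D\right) - 14 = \left(Z^{2} + \left(96 + 4 Z\right) D\right) - 14 = \left(Z^{2} + D \left(96 + 4 Z\right)\right) - 14 = -14 + Z^{2} + D \left(96 + 4 Z\right)$)
$\sqrt{2124012 + y{\left(S,399 - 603 \right)}} = \sqrt{2124012 + \left(-14 + \left(-907\right)^{2} + 96 \left(399 - 603\right) + 4 \left(399 - 603\right) \left(-907\right)\right)} = \sqrt{2124012 + \left(-14 + 822649 + 96 \left(-204\right) + 4 \left(-204\right) \left(-907\right)\right)} = \sqrt{2124012 + \left(-14 + 822649 - 19584 + 740112\right)} = \sqrt{2124012 + 1543163} = \sqrt{3667175} = 5 \sqrt{146687}$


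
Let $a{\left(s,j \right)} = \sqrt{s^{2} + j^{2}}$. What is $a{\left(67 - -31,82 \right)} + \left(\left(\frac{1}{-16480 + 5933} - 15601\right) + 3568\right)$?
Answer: $- \frac{126912052}{10547} + 2 \sqrt{4082} \approx -11905.0$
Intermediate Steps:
$a{\left(s,j \right)} = \sqrt{j^{2} + s^{2}}$
$a{\left(67 - -31,82 \right)} + \left(\left(\frac{1}{-16480 + 5933} - 15601\right) + 3568\right) = \sqrt{82^{2} + \left(67 - -31\right)^{2}} + \left(\left(\frac{1}{-16480 + 5933} - 15601\right) + 3568\right) = \sqrt{6724 + \left(67 + 31\right)^{2}} + \left(\left(\frac{1}{-10547} - 15601\right) + 3568\right) = \sqrt{6724 + 98^{2}} + \left(\left(- \frac{1}{10547} - 15601\right) + 3568\right) = \sqrt{6724 + 9604} + \left(- \frac{164543748}{10547} + 3568\right) = \sqrt{16328} - \frac{126912052}{10547} = 2 \sqrt{4082} - \frac{126912052}{10547} = - \frac{126912052}{10547} + 2 \sqrt{4082}$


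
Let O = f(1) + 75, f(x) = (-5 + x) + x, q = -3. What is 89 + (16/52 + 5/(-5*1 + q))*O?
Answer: 860/13 ≈ 66.154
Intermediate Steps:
f(x) = -5 + 2*x
O = 72 (O = (-5 + 2*1) + 75 = (-5 + 2) + 75 = -3 + 75 = 72)
89 + (16/52 + 5/(-5*1 + q))*O = 89 + (16/52 + 5/(-5*1 - 3))*72 = 89 + (16*(1/52) + 5/(-5 - 3))*72 = 89 + (4/13 + 5/(-8))*72 = 89 + (4/13 + 5*(-1/8))*72 = 89 + (4/13 - 5/8)*72 = 89 - 33/104*72 = 89 - 297/13 = 860/13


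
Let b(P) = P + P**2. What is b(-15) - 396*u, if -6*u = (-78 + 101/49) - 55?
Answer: -413166/49 ≈ -8432.0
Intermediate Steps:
u = 3208/147 (u = -((-78 + 101/49) - 55)/6 = -(-3721/49 - 55)/6 = -1/6*(-6416/49) = 3208/147 ≈ 21.823)
b(-15) - 396*u = -15*(1 - 15) - 396*3208/147 = -15*(-14) - 423456/49 = 210 - 423456/49 = -413166/49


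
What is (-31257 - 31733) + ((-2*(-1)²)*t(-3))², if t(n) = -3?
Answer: -62954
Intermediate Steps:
(-31257 - 31733) + ((-2*(-1)²)*t(-3))² = (-31257 - 31733) + (-2*(-1)²*(-3))² = -62990 + (-2*1*(-3))² = -62990 + (-2*(-3))² = -62990 + 6² = -62990 + 36 = -62954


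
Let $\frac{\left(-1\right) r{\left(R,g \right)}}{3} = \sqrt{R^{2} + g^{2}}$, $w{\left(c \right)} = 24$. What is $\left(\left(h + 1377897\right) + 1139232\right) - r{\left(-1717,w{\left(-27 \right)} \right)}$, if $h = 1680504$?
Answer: $4197633 + 3 \sqrt{2948665} \approx 4.2028 \cdot 10^{6}$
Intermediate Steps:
$r{\left(R,g \right)} = - 3 \sqrt{R^{2} + g^{2}}$
$\left(\left(h + 1377897\right) + 1139232\right) - r{\left(-1717,w{\left(-27 \right)} \right)} = \left(\left(1680504 + 1377897\right) + 1139232\right) - - 3 \sqrt{\left(-1717\right)^{2} + 24^{2}} = \left(3058401 + 1139232\right) - - 3 \sqrt{2948089 + 576} = 4197633 - - 3 \sqrt{2948665} = 4197633 + 3 \sqrt{2948665}$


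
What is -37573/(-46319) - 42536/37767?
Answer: -551205493/1749329673 ≈ -0.31510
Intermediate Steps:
-37573/(-46319) - 42536/37767 = -37573*(-1/46319) - 42536*1/37767 = 37573/46319 - 42536/37767 = -551205493/1749329673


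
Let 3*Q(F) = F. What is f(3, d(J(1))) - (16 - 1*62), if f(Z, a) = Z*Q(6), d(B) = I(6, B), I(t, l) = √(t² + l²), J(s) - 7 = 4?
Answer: 52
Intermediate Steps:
Q(F) = F/3
J(s) = 11 (J(s) = 7 + 4 = 11)
I(t, l) = √(l² + t²)
d(B) = √(36 + B²) (d(B) = √(B² + 6²) = √(B² + 36) = √(36 + B²))
f(Z, a) = 2*Z (f(Z, a) = Z*((⅓)*6) = Z*2 = 2*Z)
f(3, d(J(1))) - (16 - 1*62) = 2*3 - (16 - 1*62) = 6 - (16 - 62) = 6 - 1*(-46) = 6 + 46 = 52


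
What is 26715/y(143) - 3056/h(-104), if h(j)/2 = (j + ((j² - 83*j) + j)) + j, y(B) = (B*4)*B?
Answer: 71419/289432 ≈ 0.24676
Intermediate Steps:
y(B) = 4*B² (y(B) = (4*B)*B = 4*B²)
h(j) = -160*j + 2*j² (h(j) = 2*((j + ((j² - 83*j) + j)) + j) = 2*((j + (j² - 82*j)) + j) = 2*((j² - 81*j) + j) = 2*(j² - 80*j) = -160*j + 2*j²)
26715/y(143) - 3056/h(-104) = 26715/((4*143²)) - 3056*(-1/(208*(-80 - 104))) = 26715/((4*20449)) - 3056/(2*(-104)*(-184)) = 26715/81796 - 3056/38272 = 26715*(1/81796) - 3056*1/38272 = 2055/6292 - 191/2392 = 71419/289432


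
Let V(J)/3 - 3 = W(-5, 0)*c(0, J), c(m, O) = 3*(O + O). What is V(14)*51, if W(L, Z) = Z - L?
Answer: 64719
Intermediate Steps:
c(m, O) = 6*O (c(m, O) = 3*(2*O) = 6*O)
V(J) = 9 + 90*J (V(J) = 9 + 3*((0 - 1*(-5))*(6*J)) = 9 + 3*((0 + 5)*(6*J)) = 9 + 3*(5*(6*J)) = 9 + 3*(30*J) = 9 + 90*J)
V(14)*51 = (9 + 90*14)*51 = (9 + 1260)*51 = 1269*51 = 64719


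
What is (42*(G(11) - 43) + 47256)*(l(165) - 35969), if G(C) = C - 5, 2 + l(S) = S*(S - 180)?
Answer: -1757059092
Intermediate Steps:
l(S) = -2 + S*(-180 + S) (l(S) = -2 + S*(S - 180) = -2 + S*(-180 + S))
G(C) = -5 + C
(42*(G(11) - 43) + 47256)*(l(165) - 35969) = (42*((-5 + 11) - 43) + 47256)*((-2 + 165**2 - 180*165) - 35969) = (42*(6 - 43) + 47256)*((-2 + 27225 - 29700) - 35969) = (42*(-37) + 47256)*(-2477 - 35969) = (-1554 + 47256)*(-38446) = 45702*(-38446) = -1757059092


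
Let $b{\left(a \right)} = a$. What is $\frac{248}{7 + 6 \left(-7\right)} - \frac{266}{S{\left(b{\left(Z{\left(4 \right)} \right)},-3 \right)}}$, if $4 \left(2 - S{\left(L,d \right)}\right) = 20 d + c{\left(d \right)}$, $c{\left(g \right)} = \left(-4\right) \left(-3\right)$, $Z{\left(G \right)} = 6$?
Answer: $- \frac{913}{35} \approx -26.086$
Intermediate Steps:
$c{\left(g \right)} = 12$
$S{\left(L,d \right)} = -1 - 5 d$ ($S{\left(L,d \right)} = 2 - \frac{20 d + 12}{4} = 2 - \frac{12 + 20 d}{4} = 2 - \left(3 + 5 d\right) = -1 - 5 d$)
$\frac{248}{7 + 6 \left(-7\right)} - \frac{266}{S{\left(b{\left(Z{\left(4 \right)} \right)},-3 \right)}} = \frac{248}{7 + 6 \left(-7\right)} - \frac{266}{-1 - -15} = \frac{248}{7 - 42} - \frac{266}{-1 + 15} = \frac{248}{-35} - \frac{266}{14} = 248 \left(- \frac{1}{35}\right) - 19 = - \frac{248}{35} - 19 = - \frac{913}{35}$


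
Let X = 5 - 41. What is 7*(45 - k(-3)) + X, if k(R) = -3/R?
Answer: 272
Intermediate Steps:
X = -36
7*(45 - k(-3)) + X = 7*(45 - (-3)/(-3)) - 36 = 7*(45 - (-3)*(-1)/3) - 36 = 7*(45 - 1*1) - 36 = 7*(45 - 1) - 36 = 7*44 - 36 = 308 - 36 = 272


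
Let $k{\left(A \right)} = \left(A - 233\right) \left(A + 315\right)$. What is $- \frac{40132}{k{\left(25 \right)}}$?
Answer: $\frac{10033}{17680} \approx 0.56748$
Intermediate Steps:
$k{\left(A \right)} = \left(-233 + A\right) \left(315 + A\right)$
$- \frac{40132}{k{\left(25 \right)}} = - \frac{40132}{-73395 + 25^{2} + 82 \cdot 25} = - \frac{40132}{-73395 + 625 + 2050} = - \frac{40132}{-70720} = \left(-40132\right) \left(- \frac{1}{70720}\right) = \frac{10033}{17680}$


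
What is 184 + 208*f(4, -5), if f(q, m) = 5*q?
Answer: 4344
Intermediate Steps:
184 + 208*f(4, -5) = 184 + 208*(5*4) = 184 + 208*20 = 184 + 4160 = 4344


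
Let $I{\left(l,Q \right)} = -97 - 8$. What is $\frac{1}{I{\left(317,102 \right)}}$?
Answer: $- \frac{1}{105} \approx -0.0095238$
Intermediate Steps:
$I{\left(l,Q \right)} = -105$ ($I{\left(l,Q \right)} = -97 - 8 = -105$)
$\frac{1}{I{\left(317,102 \right)}} = \frac{1}{-105} = - \frac{1}{105}$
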